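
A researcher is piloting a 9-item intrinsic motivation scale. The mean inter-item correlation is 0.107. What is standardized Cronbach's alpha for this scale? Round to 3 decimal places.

Standardized α = k·r̄ / (1 + (k−1)·r̄) = 9 × 0.107 / (1 + 8 × 0.107)
  = 0.9630 / 1.8560 = 0.519

α = 0.519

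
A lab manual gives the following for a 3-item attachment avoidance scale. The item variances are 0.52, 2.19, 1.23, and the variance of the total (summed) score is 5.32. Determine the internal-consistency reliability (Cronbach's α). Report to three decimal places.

Σσ²ᵢ = 0.52 + 2.19 + 1.23 = 3.94
α = (k/(k−1))·(1 − Σσ²ᵢ/σ²_total) = (3/2)·(1 − 3.94/5.32) = 0.389

Cronbach's α = 0.389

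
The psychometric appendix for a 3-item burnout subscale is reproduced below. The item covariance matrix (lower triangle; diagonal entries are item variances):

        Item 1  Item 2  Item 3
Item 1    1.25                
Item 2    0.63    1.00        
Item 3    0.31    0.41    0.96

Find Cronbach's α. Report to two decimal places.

Σσᵢ² = 1.25 + 1.00 + 0.96 = 3.21
Sum of the distinct covariances = 1.35
σ²_total = 3.21 + 2 × 1.35 = 5.91
α = (k/(k−1))·(1 − Σσᵢ²/σ²_total) = (3/2)·(1 − 3.21/5.91) = 0.69

Cronbach's α = 0.69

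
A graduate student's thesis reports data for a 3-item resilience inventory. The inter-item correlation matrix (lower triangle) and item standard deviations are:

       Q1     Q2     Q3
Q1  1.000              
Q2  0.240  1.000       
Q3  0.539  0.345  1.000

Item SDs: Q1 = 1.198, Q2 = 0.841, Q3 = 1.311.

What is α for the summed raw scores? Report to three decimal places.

Σσ²ᵢ = 1.198² + 0.841² + 1.311² = 3.8612
Covariances σ_ij = r_ij · s_i · s_j:
  σ(Q1,Q2) = 0.240 × 1.198 × 0.841 = 0.2418
  σ(Q1,Q3) = 0.539 × 1.198 × 1.311 = 0.8465
  σ(Q2,Q3) = 0.345 × 0.841 × 1.311 = 0.3804
σ²_T = Σσ²ᵢ + 2·Σσ_ij = 3.8612 + 2 × 1.4687 = 6.7986
α = (3/2)·(1 − 3.8612/6.7986) = 0.648

α = 0.648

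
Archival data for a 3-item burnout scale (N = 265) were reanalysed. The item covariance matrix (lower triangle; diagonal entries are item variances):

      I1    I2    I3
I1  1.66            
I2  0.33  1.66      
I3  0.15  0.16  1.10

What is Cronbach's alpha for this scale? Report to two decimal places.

α = 0.34

sum of item variances = 1.66 + 1.66 + 1.10 = 4.42
Sum of the distinct covariances = 0.64
σ²_T = 4.42 + 2 × 0.64 = 5.70
α = (k/(k−1))·(1 − sum of item variances/σ²_T) = (3/2)·(1 − 4.42/5.70) = 0.34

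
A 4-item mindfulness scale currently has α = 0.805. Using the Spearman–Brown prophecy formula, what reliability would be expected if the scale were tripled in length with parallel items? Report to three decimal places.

Length factor m = 3
α' = m·α / (1 + (m−1)·α)
   = 3 × 0.805 / (1 + (3 − 1) × 0.805)
   = 2.4150 / 2.6100 = 0.925

predicted reliability = 0.925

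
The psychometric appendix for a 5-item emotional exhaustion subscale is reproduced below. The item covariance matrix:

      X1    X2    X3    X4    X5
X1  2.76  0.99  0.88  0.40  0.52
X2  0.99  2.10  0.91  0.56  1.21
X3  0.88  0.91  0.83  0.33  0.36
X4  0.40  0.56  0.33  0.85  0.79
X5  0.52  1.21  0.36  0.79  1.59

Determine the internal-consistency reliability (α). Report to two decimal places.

ΣVar(i) = 2.76 + 2.10 + 0.83 + 0.85 + 1.59 = 8.13
Σ_{i<j} σ_ij = 6.95
Var(T) = 8.13 + 2 × 6.95 = 22.03
α = (k/(k−1))·(1 − ΣVar(i)/Var(T)) = (5/4)·(1 − 8.13/22.03) = 0.79

α = 0.79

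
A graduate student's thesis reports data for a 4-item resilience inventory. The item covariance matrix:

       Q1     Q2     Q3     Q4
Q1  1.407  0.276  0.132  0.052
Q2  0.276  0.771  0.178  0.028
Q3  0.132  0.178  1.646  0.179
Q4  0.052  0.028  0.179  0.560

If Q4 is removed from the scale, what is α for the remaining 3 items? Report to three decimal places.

Remaining items: Q1, Q2, Q3 (k = 3).
Σσ²ᵢ = 1.407 + 0.771 + 1.646 = 3.824
σ²_T = 3.824 + 2 × 0.586 = 4.996
α (item deleted) = (3/2)·(1 − 3.824/4.996) = 0.352

α = 0.352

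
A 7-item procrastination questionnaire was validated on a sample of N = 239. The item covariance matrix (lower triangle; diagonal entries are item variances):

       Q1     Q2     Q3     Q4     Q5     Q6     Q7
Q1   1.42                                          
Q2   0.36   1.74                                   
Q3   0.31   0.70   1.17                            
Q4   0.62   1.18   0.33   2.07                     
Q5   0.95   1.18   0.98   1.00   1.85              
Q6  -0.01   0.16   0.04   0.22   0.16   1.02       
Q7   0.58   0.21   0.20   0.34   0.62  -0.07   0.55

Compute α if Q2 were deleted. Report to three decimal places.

α = 0.730

Remaining items: Q1, Q3, Q4, Q5, Q6, Q7 (k = 6).
Σσᵢ² = 1.42 + 1.17 + 2.07 + 1.85 + 1.02 + 0.55 = 8.08
σ²_T = 8.08 + 2 × 6.27 = 20.62
α (item deleted) = (6/5)·(1 − 8.08/20.62) = 0.730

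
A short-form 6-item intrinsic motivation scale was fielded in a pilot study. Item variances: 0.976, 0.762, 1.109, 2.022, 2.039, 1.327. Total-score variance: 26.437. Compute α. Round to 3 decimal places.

ΣVar(i) = 0.976 + 0.762 + 1.109 + 2.022 + 2.039 + 1.327 = 8.235
α = (k/(k−1))·(1 − ΣVar(i)/total variance) = (6/5)·(1 − 8.235/26.437) = 0.826

α = 0.826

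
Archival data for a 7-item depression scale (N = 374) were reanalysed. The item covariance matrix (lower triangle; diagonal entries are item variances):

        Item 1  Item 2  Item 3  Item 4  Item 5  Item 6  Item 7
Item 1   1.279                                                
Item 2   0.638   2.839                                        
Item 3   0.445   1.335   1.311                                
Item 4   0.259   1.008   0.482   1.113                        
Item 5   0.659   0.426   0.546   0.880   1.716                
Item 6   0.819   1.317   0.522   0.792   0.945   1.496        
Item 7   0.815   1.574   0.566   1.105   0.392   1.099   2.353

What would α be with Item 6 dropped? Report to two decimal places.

α = 0.81

Remaining items: Item 1, Item 2, Item 3, Item 4, Item 5, Item 7 (k = 6).
ΣVar(i) = 1.279 + 2.839 + 1.311 + 1.113 + 1.716 + 2.353 = 10.611
σ²_T = 10.611 + 2 × 11.130 = 32.871
α (item deleted) = (6/5)·(1 − 10.611/32.871) = 0.81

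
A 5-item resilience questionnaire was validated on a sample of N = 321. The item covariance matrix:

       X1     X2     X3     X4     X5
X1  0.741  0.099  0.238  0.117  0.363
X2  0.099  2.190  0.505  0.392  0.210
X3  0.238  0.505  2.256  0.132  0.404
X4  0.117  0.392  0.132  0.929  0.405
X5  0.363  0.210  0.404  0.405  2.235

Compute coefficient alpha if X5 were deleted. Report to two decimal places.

Remaining items: X1, X2, X3, X4 (k = 4).
ΣVar(i) = 0.741 + 2.190 + 2.256 + 0.929 = 6.116
Var(T) = 6.116 + 2 × 1.483 = 9.082
α (item deleted) = (4/3)·(1 − 6.116/9.082) = 0.44

coefficient alpha = 0.44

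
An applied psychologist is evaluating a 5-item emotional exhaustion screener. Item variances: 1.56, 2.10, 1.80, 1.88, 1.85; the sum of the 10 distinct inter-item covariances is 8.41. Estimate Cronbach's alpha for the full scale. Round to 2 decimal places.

Σσ²ᵢ = 1.56 + 2.10 + 1.80 + 1.88 + 1.85 = 9.19
Sum of distinct covariances = 8.41
total variance = Σσ²ᵢ + 2·Σcov = 9.19 + 2 × 8.41 = 26.01
α = (5/4)·(1 − 9.19/26.01) = 0.81

α = 0.81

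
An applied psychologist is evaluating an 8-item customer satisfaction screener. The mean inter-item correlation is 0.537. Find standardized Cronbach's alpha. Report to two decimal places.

standardized Cronbach's alpha = 0.90

Standardized α = k·r̄ / (1 + (k−1)·r̄) = 8 × 0.537 / (1 + 7 × 0.537)
  = 4.2960 / 4.7590 = 0.90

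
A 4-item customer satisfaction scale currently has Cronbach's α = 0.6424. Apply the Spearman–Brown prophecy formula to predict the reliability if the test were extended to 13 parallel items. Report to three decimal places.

Length factor m = 13/4 = 3.2500
α' = m·α / (1 + (m−1)·α)
   = 13/4 × 0.6424 / (1 + (13/4 − 1) × 0.6424)
   = 2.0878 / 2.4454 = 0.854

predicted reliability = 0.854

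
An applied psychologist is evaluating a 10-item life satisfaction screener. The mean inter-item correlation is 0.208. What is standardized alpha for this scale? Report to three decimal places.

Standardized α = k·r̄ / (1 + (k−1)·r̄) = 10 × 0.208 / (1 + 9 × 0.208)
  = 2.0800 / 2.8720 = 0.724

α = 0.724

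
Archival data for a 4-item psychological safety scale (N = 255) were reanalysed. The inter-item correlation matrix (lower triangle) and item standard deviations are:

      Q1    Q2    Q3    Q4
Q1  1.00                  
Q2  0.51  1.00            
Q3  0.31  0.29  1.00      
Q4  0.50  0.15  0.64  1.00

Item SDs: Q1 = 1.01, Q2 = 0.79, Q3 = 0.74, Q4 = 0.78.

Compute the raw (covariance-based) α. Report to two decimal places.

α = 0.72

Σσ²ᵢ = 1.01² + 0.79² + 0.74² + 0.78² = 2.8002
Covariances σ_ij = r_ij · s_i · s_j:
  σ(Q1,Q2) = 0.51 × 1.01 × 0.79 = 0.4069
  σ(Q1,Q3) = 0.31 × 1.01 × 0.74 = 0.2317
  σ(Q1,Q4) = 0.50 × 1.01 × 0.78 = 0.3939
  σ(Q2,Q3) = 0.29 × 0.79 × 0.74 = 0.1695
  σ(Q2,Q4) = 0.15 × 0.79 × 0.78 = 0.0924
  σ(Q3,Q4) = 0.64 × 0.74 × 0.78 = 0.3694
σ²_T = Σσ²ᵢ + 2·Σσ_ij = 2.8002 + 2 × 1.6638 = 6.1278
α = (4/3)·(1 − 2.8002/6.1278) = 0.72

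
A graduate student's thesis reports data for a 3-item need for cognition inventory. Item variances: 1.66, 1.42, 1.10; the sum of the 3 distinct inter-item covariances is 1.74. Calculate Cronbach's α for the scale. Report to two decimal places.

α = 0.68

ΣVar(i) = 1.66 + 1.42 + 1.10 = 4.18
Sum of distinct covariances = 1.74
σ²_total = ΣVar(i) + 2·Σcov = 4.18 + 2 × 1.74 = 7.66
α = (3/2)·(1 − 4.18/7.66) = 0.68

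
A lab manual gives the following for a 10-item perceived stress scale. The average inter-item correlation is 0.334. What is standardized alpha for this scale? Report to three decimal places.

Standardized α = k·r̄ / (1 + (k−1)·r̄) = 10 × 0.334 / (1 + 9 × 0.334)
  = 3.3400 / 4.0060 = 0.834

α = 0.834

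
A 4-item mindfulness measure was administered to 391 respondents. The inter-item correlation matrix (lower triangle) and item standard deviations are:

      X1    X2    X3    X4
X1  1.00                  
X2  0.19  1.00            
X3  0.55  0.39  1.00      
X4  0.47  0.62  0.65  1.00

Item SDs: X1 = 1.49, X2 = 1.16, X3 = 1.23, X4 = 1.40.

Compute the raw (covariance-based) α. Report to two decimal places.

α = 0.78

Σσ²ᵢ = 1.49² + 1.16² + 1.23² + 1.40² = 7.0386
Covariances σ_ij = r_ij · s_i · s_j:
  σ(X1,X2) = 0.19 × 1.49 × 1.16 = 0.3284
  σ(X1,X3) = 0.55 × 1.49 × 1.23 = 1.0080
  σ(X1,X4) = 0.47 × 1.49 × 1.40 = 0.9804
  σ(X2,X3) = 0.39 × 1.16 × 1.23 = 0.5565
  σ(X2,X4) = 0.62 × 1.16 × 1.40 = 1.0069
  σ(X3,X4) = 0.65 × 1.23 × 1.40 = 1.1193
σ²_T = Σσ²ᵢ + 2·Σσ_ij = 7.0386 + 2 × 4.9995 = 17.0376
α = (4/3)·(1 − 7.0386/17.0376) = 0.78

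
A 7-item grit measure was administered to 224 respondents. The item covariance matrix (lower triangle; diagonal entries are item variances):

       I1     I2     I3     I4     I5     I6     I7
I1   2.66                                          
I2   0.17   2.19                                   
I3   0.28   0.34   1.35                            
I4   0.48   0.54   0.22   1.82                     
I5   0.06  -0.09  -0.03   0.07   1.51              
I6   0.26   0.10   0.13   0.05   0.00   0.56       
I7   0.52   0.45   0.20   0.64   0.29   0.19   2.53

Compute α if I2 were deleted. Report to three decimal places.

α = 0.470

Remaining items: I1, I3, I4, I5, I6, I7 (k = 6).
ΣVar(i) = 2.66 + 1.35 + 1.82 + 1.51 + 0.56 + 2.53 = 10.43
σ²_T = 10.43 + 2 × 3.36 = 17.15
α (item deleted) = (6/5)·(1 − 10.43/17.15) = 0.470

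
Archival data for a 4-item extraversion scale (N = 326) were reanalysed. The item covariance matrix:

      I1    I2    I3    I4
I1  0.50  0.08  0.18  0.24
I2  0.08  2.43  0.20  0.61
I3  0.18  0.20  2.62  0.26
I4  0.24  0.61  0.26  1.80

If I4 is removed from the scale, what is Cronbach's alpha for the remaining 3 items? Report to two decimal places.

Remaining items: I1, I2, I3 (k = 3).
Σσᵢ² = 0.50 + 2.43 + 2.62 = 5.55
Var(T) = 5.55 + 2 × 0.46 = 6.47
α (item deleted) = (3/2)·(1 − 5.55/6.47) = 0.21

α = 0.21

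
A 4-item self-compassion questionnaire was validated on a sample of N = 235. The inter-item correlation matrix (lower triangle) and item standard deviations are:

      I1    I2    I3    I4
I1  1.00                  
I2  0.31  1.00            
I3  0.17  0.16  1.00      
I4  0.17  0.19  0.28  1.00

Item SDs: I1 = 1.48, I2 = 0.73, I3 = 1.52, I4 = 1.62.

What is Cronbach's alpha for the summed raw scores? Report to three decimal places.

Σσ²ᵢ = 1.48² + 0.73² + 1.52² + 1.62² = 7.6581
Covariances σ_ij = r_ij · s_i · s_j:
  σ(I1,I2) = 0.31 × 1.48 × 0.73 = 0.3349
  σ(I1,I3) = 0.17 × 1.48 × 1.52 = 0.3824
  σ(I1,I4) = 0.17 × 1.48 × 1.62 = 0.4076
  σ(I2,I3) = 0.16 × 0.73 × 1.52 = 0.1775
  σ(I2,I4) = 0.19 × 0.73 × 1.62 = 0.2247
  σ(I3,I4) = 0.28 × 1.52 × 1.62 = 0.6895
σ²_T = Σσ²ᵢ + 2·Σσ_ij = 7.6581 + 2 × 2.2166 = 12.0913
α = (4/3)·(1 − 7.6581/12.0913) = 0.489

Cronbach's alpha = 0.489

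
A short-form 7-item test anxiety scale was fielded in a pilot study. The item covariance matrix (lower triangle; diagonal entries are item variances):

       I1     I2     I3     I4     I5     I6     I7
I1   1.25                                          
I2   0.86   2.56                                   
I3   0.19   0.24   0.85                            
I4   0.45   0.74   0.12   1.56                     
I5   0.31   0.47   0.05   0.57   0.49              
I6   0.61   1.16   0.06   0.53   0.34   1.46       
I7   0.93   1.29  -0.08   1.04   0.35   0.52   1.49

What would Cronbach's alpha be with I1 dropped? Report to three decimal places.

Cronbach's alpha = 0.765

Remaining items: I2, I3, I4, I5, I6, I7 (k = 6).
Σσᵢ² = 2.56 + 0.85 + 1.56 + 0.49 + 1.46 + 1.49 = 8.41
Var(T) = 8.41 + 2 × 7.40 = 23.21
α (item deleted) = (6/5)·(1 − 8.41/23.21) = 0.765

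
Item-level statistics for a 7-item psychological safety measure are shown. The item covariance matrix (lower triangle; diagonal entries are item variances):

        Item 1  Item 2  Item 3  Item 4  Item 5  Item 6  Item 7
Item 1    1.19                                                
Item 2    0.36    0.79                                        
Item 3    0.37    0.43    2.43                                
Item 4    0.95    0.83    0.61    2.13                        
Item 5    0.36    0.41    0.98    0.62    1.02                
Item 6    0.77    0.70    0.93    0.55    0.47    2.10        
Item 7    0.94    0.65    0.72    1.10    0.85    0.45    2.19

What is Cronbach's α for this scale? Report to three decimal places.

α = 0.821

Σσ²ᵢ = 1.19 + 0.79 + 2.43 + 2.13 + 1.02 + 2.10 + 2.19 = 11.85
Sum of off-diagonal covariances = 14.05
total variance = 11.85 + 2 × 14.05 = 39.95
α = (k/(k−1))·(1 − Σσ²ᵢ/total variance) = (7/6)·(1 − 11.85/39.95) = 0.821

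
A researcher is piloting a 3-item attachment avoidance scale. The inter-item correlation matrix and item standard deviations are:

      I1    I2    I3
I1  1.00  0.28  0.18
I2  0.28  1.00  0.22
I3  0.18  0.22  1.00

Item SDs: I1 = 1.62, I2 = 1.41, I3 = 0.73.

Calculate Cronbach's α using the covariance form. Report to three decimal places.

Cronbach's α = 0.443

Σσ²ᵢ = 1.62² + 1.41² + 0.73² = 5.1454
Covariances σ_ij = r_ij · s_i · s_j:
  σ(I1,I2) = 0.28 × 1.62 × 1.41 = 0.6396
  σ(I1,I3) = 0.18 × 1.62 × 0.73 = 0.2129
  σ(I2,I3) = 0.22 × 1.41 × 0.73 = 0.2264
σ²_T = Σσ²ᵢ + 2·Σσ_ij = 5.1454 + 2 × 1.0789 = 7.3032
α = (3/2)·(1 − 5.1454/7.3032) = 0.443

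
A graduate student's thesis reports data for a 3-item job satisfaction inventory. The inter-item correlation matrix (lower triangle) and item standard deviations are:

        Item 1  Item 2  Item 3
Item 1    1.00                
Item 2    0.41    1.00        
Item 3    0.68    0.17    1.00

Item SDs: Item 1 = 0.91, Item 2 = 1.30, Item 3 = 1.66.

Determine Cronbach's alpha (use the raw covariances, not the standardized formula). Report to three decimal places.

α = 0.624

Σσ²ᵢ = 0.91² + 1.30² + 1.66² = 5.2737
Covariances σ_ij = r_ij · s_i · s_j:
  σ(Item 1,Item 2) = 0.41 × 0.91 × 1.30 = 0.4850
  σ(Item 1,Item 3) = 0.68 × 0.91 × 1.66 = 1.0272
  σ(Item 2,Item 3) = 0.17 × 1.30 × 1.66 = 0.3669
σ²_T = Σσ²ᵢ + 2·Σσ_ij = 5.2737 + 2 × 1.8791 = 9.0319
α = (3/2)·(1 − 5.2737/9.0319) = 0.624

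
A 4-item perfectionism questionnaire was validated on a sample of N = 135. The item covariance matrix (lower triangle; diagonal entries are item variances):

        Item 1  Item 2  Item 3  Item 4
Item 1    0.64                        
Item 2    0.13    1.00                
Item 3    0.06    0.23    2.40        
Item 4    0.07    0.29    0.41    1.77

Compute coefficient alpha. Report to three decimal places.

sum of item variances = 0.64 + 1.00 + 2.40 + 1.77 = 5.81
Σ_{i<j} σ_ij = 1.19
total variance = 5.81 + 2 × 1.19 = 8.19
α = (k/(k−1))·(1 − sum of item variances/total variance) = (4/3)·(1 − 5.81/8.19) = 0.387

α = 0.387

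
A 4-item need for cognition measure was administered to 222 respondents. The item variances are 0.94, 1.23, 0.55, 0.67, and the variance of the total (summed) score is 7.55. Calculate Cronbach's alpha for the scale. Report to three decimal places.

Cronbach's alpha = 0.735

ΣVar(i) = 0.94 + 1.23 + 0.55 + 0.67 = 3.39
α = (k/(k−1))·(1 − ΣVar(i)/σ²_T) = (4/3)·(1 − 3.39/7.55) = 0.735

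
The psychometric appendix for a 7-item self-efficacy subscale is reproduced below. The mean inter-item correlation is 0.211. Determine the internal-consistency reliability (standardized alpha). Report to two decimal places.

Standardized α = k·r̄ / (1 + (k−1)·r̄) = 7 × 0.211 / (1 + 6 × 0.211)
  = 1.4770 / 2.2660 = 0.65

standardized alpha = 0.65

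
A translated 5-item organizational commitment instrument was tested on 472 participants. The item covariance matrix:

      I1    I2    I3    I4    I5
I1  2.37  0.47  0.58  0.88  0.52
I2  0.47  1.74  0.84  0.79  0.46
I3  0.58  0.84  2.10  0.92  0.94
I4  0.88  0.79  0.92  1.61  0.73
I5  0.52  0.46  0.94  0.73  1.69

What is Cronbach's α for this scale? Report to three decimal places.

Σσ²ᵢ = 2.37 + 1.74 + 2.10 + 1.61 + 1.69 = 9.51
Sum of off-diagonal covariances = 7.13
σ²_T = 9.51 + 2 × 7.13 = 23.77
α = (k/(k−1))·(1 − Σσ²ᵢ/σ²_T) = (5/4)·(1 − 9.51/23.77) = 0.750

α = 0.750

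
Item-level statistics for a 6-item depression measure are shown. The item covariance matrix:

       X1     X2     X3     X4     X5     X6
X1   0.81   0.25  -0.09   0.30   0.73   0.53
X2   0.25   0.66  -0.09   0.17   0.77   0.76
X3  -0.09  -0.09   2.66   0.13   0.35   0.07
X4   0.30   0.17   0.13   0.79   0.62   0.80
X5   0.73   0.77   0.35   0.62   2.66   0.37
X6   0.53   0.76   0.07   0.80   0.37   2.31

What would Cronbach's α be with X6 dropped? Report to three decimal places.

α = 0.566

Remaining items: X1, X2, X3, X4, X5 (k = 5).
sum of item variances = 0.81 + 0.66 + 2.66 + 0.79 + 2.66 = 7.58
total variance = 7.58 + 2 × 3.14 = 13.86
α (item deleted) = (5/4)·(1 − 7.58/13.86) = 0.566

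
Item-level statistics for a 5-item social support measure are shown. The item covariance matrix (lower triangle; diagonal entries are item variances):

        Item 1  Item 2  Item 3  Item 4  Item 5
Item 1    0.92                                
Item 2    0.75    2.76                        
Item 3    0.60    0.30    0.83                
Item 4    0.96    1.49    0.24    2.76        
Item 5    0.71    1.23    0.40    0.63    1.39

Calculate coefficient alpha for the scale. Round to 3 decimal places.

coefficient alpha = 0.785

ΣVar(i) = 0.92 + 2.76 + 0.83 + 2.76 + 1.39 = 8.66
Sum of the distinct covariances = 7.31
σ²_total = 8.66 + 2 × 7.31 = 23.28
α = (k/(k−1))·(1 − ΣVar(i)/σ²_total) = (5/4)·(1 − 8.66/23.28) = 0.785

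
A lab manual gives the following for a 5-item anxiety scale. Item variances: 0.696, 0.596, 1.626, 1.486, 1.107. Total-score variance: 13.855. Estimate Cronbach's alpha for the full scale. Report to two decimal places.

ΣVar(i) = 0.696 + 0.596 + 1.626 + 1.486 + 1.107 = 5.511
α = (k/(k−1))·(1 − ΣVar(i)/Var(T)) = (5/4)·(1 − 5.511/13.855) = 0.75

α = 0.75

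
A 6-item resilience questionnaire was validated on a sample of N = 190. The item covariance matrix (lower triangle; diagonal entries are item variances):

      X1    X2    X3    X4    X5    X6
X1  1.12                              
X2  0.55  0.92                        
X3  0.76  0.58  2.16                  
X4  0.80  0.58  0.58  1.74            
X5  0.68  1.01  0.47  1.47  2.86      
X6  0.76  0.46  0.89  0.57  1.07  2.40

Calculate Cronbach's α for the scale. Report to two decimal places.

Σσᵢ² = 1.12 + 0.92 + 2.16 + 1.74 + 2.86 + 2.40 = 11.20
Sum of the distinct covariances = 11.23
total variance = 11.20 + 2 × 11.23 = 33.66
α = (k/(k−1))·(1 − Σσᵢ²/total variance) = (6/5)·(1 − 11.20/33.66) = 0.80

α = 0.80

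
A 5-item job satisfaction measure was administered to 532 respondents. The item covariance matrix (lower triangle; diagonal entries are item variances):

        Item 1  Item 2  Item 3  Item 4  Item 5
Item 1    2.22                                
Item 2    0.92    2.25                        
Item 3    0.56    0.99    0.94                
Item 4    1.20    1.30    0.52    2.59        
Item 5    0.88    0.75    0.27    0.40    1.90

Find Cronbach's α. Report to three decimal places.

Cronbach's α = 0.764

ΣVar(i) = 2.22 + 2.25 + 0.94 + 2.59 + 1.90 = 9.90
Sum of off-diagonal covariances = 7.79
total variance = 9.90 + 2 × 7.79 = 25.48
α = (k/(k−1))·(1 − ΣVar(i)/total variance) = (5/4)·(1 − 9.90/25.48) = 0.764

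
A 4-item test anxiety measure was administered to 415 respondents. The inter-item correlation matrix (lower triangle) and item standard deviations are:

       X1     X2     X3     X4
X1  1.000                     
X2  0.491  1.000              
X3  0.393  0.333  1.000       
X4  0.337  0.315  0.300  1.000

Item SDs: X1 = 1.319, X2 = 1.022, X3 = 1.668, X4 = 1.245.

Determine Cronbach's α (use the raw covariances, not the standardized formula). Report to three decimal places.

Cronbach's α = 0.677

Σσ²ᵢ = 1.319² + 1.022² + 1.668² + 1.245² = 7.1165
Covariances σ_ij = r_ij · s_i · s_j:
  σ(X1,X2) = 0.491 × 1.319 × 1.022 = 0.6619
  σ(X1,X3) = 0.393 × 1.319 × 1.668 = 0.8646
  σ(X1,X4) = 0.337 × 1.319 × 1.245 = 0.5534
  σ(X2,X3) = 0.333 × 1.022 × 1.668 = 0.5677
  σ(X2,X4) = 0.315 × 1.022 × 1.245 = 0.4008
  σ(X3,X4) = 0.300 × 1.668 × 1.245 = 0.6230
σ²_T = Σσ²ᵢ + 2·Σσ_ij = 7.1165 + 2 × 3.6714 = 14.4593
α = (4/3)·(1 − 7.1165/14.4593) = 0.677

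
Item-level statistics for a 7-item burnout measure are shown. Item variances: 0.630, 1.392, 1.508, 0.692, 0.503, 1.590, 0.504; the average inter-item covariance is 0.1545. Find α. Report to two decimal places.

Σσᵢ² = 0.630 + 1.392 + 1.508 + 0.692 + 0.503 + 1.590 + 0.504 = 6.819
Sum of the 21 distinct covariances = 21 × 0.1545 = 3.2445
Var(T) = Σσᵢ² + 2·Σcov = 6.819 + 2 × 3.2445 = 13.3080
α = (7/6)·(1 − 6.819/13.3080) = 0.57

α = 0.57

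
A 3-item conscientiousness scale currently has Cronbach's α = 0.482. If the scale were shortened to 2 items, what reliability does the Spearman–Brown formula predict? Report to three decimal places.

predicted reliability = 0.383

Length factor m = 2/3 = 0.6667
α' = m·α / (1 − (1−m)·α)
   = 2/3 × 0.482 / (1 − (1 − 2/3) × 0.482)
   = 0.3213 / 0.8393 = 0.383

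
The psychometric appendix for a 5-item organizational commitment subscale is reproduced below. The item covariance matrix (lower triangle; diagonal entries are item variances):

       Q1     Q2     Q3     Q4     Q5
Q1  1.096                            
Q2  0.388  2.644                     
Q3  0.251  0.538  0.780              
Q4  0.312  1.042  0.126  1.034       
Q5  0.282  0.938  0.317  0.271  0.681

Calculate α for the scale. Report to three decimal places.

α = 0.736

Σσᵢ² = 1.096 + 2.644 + 0.780 + 1.034 + 0.681 = 6.235
Σ_{i<j} σ_ij = 4.465
total variance = 6.235 + 2 × 4.465 = 15.165
α = (k/(k−1))·(1 − Σσᵢ²/total variance) = (5/4)·(1 − 6.235/15.165) = 0.736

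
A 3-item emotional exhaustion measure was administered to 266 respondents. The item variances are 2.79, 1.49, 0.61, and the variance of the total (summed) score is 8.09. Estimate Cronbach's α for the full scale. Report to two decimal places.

Σσᵢ² = 2.79 + 1.49 + 0.61 = 4.89
α = (k/(k−1))·(1 − Σσᵢ²/total variance) = (3/2)·(1 − 4.89/8.09) = 0.59

α = 0.59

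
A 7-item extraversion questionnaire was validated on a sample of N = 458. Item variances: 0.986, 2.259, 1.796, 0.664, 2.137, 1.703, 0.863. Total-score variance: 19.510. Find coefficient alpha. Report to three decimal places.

Σσ²ᵢ = 0.986 + 2.259 + 1.796 + 0.664 + 2.137 + 1.703 + 0.863 = 10.408
α = (k/(k−1))·(1 − Σσ²ᵢ/σ²_total) = (7/6)·(1 − 10.408/19.510) = 0.544

coefficient alpha = 0.544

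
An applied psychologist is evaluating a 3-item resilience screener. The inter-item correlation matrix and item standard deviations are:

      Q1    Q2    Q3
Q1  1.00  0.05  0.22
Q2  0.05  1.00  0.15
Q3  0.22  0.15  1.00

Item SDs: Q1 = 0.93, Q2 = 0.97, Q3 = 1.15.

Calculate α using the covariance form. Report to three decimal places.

α = 0.334

Σσ²ᵢ = 0.93² + 0.97² + 1.15² = 3.1283
Covariances σ_ij = r_ij · s_i · s_j:
  σ(Q1,Q2) = 0.05 × 0.93 × 0.97 = 0.0451
  σ(Q1,Q3) = 0.22 × 0.93 × 1.15 = 0.2353
  σ(Q2,Q3) = 0.15 × 0.97 × 1.15 = 0.1673
σ²_T = Σσ²ᵢ + 2·Σσ_ij = 3.1283 + 2 × 0.4477 = 4.0237
α = (3/2)·(1 − 3.1283/4.0237) = 0.334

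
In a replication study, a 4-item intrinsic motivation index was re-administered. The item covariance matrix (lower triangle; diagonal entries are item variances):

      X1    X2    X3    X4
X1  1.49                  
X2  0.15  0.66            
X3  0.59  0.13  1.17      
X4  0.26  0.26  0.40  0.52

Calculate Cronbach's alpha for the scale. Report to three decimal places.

Cronbach's alpha = 0.643

sum of item variances = 1.49 + 0.66 + 1.17 + 0.52 = 3.84
Sum of off-diagonal covariances = 1.79
σ²_T = 3.84 + 2 × 1.79 = 7.42
α = (k/(k−1))·(1 − sum of item variances/σ²_T) = (4/3)·(1 − 3.84/7.42) = 0.643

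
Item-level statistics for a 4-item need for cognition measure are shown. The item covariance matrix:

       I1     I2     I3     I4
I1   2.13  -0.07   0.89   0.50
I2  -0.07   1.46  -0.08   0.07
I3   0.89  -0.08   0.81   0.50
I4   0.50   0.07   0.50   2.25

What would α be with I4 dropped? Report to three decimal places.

Remaining items: I1, I2, I3 (k = 3).
Σσᵢ² = 2.13 + 1.46 + 0.81 = 4.40
total variance = 4.40 + 2 × 0.74 = 5.88
α (item deleted) = (3/2)·(1 − 4.40/5.88) = 0.378

α = 0.378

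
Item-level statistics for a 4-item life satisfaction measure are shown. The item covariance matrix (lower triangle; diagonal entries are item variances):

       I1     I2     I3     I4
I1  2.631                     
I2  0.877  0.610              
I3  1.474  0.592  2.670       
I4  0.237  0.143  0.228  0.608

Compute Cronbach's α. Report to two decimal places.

α = 0.70

ΣVar(i) = 2.631 + 0.610 + 2.670 + 0.608 = 6.519
Sum of off-diagonal covariances = 3.551
Var(T) = 6.519 + 2 × 3.551 = 13.621
α = (k/(k−1))·(1 − ΣVar(i)/Var(T)) = (4/3)·(1 − 6.519/13.621) = 0.70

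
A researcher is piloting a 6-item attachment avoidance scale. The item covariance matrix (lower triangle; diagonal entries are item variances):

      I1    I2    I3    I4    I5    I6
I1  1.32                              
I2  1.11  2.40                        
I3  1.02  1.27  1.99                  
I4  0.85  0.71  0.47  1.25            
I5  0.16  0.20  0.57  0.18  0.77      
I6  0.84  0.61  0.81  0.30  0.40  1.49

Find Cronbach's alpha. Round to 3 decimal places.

sum of item variances = 1.32 + 2.40 + 1.99 + 1.25 + 0.77 + 1.49 = 9.22
Sum of off-diagonal covariances = 9.50
Var(T) = 9.22 + 2 × 9.50 = 28.22
α = (k/(k−1))·(1 − sum of item variances/Var(T)) = (6/5)·(1 − 9.22/28.22) = 0.808

Cronbach's alpha = 0.808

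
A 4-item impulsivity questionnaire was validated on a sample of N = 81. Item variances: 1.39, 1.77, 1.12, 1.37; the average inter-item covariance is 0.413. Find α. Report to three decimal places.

Σσᵢ² = 1.39 + 1.77 + 1.12 + 1.37 = 5.65
Sum of the 6 distinct covariances = 6 × 0.413 = 2.478
σ²_total = Σσᵢ² + 2·Σcov = 5.65 + 2 × 2.478 = 10.606
α = (4/3)·(1 − 5.65/10.606) = 0.623

α = 0.623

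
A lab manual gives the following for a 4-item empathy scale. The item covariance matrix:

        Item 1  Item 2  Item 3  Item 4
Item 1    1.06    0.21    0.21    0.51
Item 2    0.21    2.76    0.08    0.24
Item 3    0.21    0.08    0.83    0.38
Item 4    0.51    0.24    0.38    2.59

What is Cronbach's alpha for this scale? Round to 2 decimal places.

Cronbach's alpha = 0.41

ΣVar(i) = 1.06 + 2.76 + 0.83 + 2.59 = 7.24
Σ_{i<j} σ_ij = 1.63
Var(T) = 7.24 + 2 × 1.63 = 10.50
α = (k/(k−1))·(1 − ΣVar(i)/Var(T)) = (4/3)·(1 − 7.24/10.50) = 0.41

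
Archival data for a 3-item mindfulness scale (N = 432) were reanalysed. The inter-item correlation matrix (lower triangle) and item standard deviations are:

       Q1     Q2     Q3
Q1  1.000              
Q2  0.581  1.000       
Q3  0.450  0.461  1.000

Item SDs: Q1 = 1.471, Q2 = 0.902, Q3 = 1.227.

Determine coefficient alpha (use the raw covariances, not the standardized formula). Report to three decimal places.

coefficient alpha = 0.724

Σσ²ᵢ = 1.471² + 0.902² + 1.227² = 4.4830
Covariances σ_ij = r_ij · s_i · s_j:
  σ(Q1,Q2) = 0.581 × 1.471 × 0.902 = 0.7709
  σ(Q1,Q3) = 0.450 × 1.471 × 1.227 = 0.8122
  σ(Q2,Q3) = 0.461 × 0.902 × 1.227 = 0.5102
σ²_T = Σσ²ᵢ + 2·Σσ_ij = 4.4830 + 2 × 2.0933 = 8.6696
α = (3/2)·(1 − 4.4830/8.6696) = 0.724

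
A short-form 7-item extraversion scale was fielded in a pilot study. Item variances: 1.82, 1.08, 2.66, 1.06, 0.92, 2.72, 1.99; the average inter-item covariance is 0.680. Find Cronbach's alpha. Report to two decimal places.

Σσᵢ² = 1.82 + 1.08 + 2.66 + 1.06 + 0.92 + 2.72 + 1.99 = 12.25
Sum of the 21 distinct covariances = 21 × 0.680 = 14.280
σ²_T = Σσᵢ² + 2·Σcov = 12.25 + 2 × 14.280 = 40.810
α = (7/6)·(1 − 12.25/40.810) = 0.82

α = 0.82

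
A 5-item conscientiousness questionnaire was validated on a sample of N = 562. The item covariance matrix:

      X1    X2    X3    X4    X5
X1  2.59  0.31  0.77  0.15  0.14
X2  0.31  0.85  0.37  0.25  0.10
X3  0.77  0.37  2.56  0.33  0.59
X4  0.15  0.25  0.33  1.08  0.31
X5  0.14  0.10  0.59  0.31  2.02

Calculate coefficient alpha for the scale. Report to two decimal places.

Σσ²ᵢ = 2.59 + 0.85 + 2.56 + 1.08 + 2.02 = 9.10
Sum of the distinct covariances = 3.32
σ²_T = 9.10 + 2 × 3.32 = 15.74
α = (k/(k−1))·(1 − Σσ²ᵢ/σ²_T) = (5/4)·(1 − 9.10/15.74) = 0.53

coefficient alpha = 0.53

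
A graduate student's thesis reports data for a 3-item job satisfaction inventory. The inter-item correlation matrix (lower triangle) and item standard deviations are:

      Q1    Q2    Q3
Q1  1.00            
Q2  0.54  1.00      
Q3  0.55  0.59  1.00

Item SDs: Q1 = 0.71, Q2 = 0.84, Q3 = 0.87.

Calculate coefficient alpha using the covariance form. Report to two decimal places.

Σσ²ᵢ = 0.71² + 0.84² + 0.87² = 1.9666
Covariances σ_ij = r_ij · s_i · s_j:
  σ(Q1,Q2) = 0.54 × 0.71 × 0.84 = 0.3221
  σ(Q1,Q3) = 0.55 × 0.71 × 0.87 = 0.3397
  σ(Q2,Q3) = 0.59 × 0.84 × 0.87 = 0.4312
σ²_T = Σσ²ᵢ + 2·Σσ_ij = 1.9666 + 2 × 1.0930 = 4.1526
α = (3/2)·(1 − 1.9666/4.1526) = 0.79

α = 0.79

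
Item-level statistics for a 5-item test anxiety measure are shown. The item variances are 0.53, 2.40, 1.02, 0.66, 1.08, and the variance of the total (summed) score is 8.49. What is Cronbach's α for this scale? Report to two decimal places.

ΣVar(i) = 0.53 + 2.40 + 1.02 + 0.66 + 1.08 = 5.69
α = (k/(k−1))·(1 − ΣVar(i)/σ²_T) = (5/4)·(1 − 5.69/8.49) = 0.41

Cronbach's α = 0.41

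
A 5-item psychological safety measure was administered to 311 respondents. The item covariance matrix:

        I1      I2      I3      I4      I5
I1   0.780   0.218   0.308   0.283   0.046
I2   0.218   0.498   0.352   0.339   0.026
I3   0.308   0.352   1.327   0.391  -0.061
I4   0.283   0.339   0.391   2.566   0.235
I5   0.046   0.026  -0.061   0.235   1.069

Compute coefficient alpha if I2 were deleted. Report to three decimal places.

α = 0.393

Remaining items: I1, I3, I4, I5 (k = 4).
Σσᵢ² = 0.780 + 1.327 + 2.566 + 1.069 = 5.742
total variance = 5.742 + 2 × 1.202 = 8.146
α (item deleted) = (4/3)·(1 − 5.742/8.146) = 0.393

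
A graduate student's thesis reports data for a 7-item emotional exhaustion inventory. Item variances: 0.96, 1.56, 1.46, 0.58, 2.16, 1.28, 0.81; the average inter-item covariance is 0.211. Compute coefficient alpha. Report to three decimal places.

sum of item variances = 0.96 + 1.56 + 1.46 + 0.58 + 2.16 + 1.28 + 0.81 = 8.81
Sum of the 21 distinct covariances = 21 × 0.211 = 4.431
σ²_T = sum of item variances + 2·Σcov = 8.81 + 2 × 4.431 = 17.672
α = (7/6)·(1 − 8.81/17.672) = 0.585

α = 0.585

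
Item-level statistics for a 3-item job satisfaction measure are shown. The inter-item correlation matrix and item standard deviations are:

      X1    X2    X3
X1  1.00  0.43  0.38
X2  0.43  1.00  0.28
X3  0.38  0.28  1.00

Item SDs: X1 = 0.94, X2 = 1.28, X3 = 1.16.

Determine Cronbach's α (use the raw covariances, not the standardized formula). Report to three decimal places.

Σσ²ᵢ = 0.94² + 1.28² + 1.16² = 3.8676
Covariances σ_ij = r_ij · s_i · s_j:
  σ(X1,X2) = 0.43 × 0.94 × 1.28 = 0.5174
  σ(X1,X3) = 0.38 × 0.94 × 1.16 = 0.4144
  σ(X2,X3) = 0.28 × 1.28 × 1.16 = 0.4157
σ²_T = Σσ²ᵢ + 2·Σσ_ij = 3.8676 + 2 × 1.3475 = 6.5626
α = (3/2)·(1 − 3.8676/6.5626) = 0.616

Cronbach's α = 0.616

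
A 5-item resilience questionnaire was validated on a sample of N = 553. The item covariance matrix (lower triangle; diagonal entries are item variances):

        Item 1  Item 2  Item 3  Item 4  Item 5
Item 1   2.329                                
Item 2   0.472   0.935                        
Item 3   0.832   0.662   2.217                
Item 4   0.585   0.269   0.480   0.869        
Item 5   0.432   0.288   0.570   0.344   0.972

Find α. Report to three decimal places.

α = 0.718

ΣVar(i) = 2.329 + 0.935 + 2.217 + 0.869 + 0.972 = 7.322
Sum of off-diagonal covariances = 4.934
total variance = 7.322 + 2 × 4.934 = 17.190
α = (k/(k−1))·(1 − ΣVar(i)/total variance) = (5/4)·(1 − 7.322/17.190) = 0.718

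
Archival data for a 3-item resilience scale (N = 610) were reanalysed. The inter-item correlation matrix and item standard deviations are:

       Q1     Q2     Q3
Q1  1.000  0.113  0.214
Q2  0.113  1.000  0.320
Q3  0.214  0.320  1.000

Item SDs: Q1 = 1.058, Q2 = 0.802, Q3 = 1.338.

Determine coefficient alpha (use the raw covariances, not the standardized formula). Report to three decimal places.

Σσ²ᵢ = 1.058² + 0.802² + 1.338² = 3.5528
Covariances σ_ij = r_ij · s_i · s_j:
  σ(Q1,Q2) = 0.113 × 1.058 × 0.802 = 0.0959
  σ(Q1,Q3) = 0.214 × 1.058 × 1.338 = 0.3029
  σ(Q2,Q3) = 0.320 × 0.802 × 1.338 = 0.3434
σ²_T = Σσ²ᵢ + 2·Σσ_ij = 3.5528 + 2 × 0.7422 = 5.0372
α = (3/2)·(1 − 3.5528/5.0372) = 0.442

coefficient alpha = 0.442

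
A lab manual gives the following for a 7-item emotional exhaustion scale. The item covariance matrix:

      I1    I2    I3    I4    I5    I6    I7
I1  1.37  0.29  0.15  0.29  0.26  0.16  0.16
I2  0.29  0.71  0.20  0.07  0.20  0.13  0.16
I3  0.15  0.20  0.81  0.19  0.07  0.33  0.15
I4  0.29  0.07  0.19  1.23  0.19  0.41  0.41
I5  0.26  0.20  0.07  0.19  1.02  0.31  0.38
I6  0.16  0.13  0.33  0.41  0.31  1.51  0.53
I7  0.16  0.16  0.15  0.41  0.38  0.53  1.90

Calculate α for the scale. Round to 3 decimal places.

Σσ²ᵢ = 1.37 + 0.71 + 0.81 + 1.23 + 1.02 + 1.51 + 1.90 = 8.55
Sum of off-diagonal covariances = 5.04
σ²_total = 8.55 + 2 × 5.04 = 18.63
α = (k/(k−1))·(1 − Σσ²ᵢ/σ²_total) = (7/6)·(1 − 8.55/18.63) = 0.631

α = 0.631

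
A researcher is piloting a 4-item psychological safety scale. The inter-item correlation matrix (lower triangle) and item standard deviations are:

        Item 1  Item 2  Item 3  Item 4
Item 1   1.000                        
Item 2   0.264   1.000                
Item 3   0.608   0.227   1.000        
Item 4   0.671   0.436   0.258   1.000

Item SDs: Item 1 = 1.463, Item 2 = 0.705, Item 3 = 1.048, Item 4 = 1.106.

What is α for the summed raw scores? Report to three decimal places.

α = 0.740

Σσ²ᵢ = 1.463² + 0.705² + 1.048² + 1.106² = 4.9589
Covariances σ_ij = r_ij · s_i · s_j:
  σ(Item 1,Item 2) = 0.264 × 1.463 × 0.705 = 0.2723
  σ(Item 1,Item 3) = 0.608 × 1.463 × 1.048 = 0.9322
  σ(Item 1,Item 4) = 0.671 × 1.463 × 1.106 = 1.0857
  σ(Item 2,Item 3) = 0.227 × 0.705 × 1.048 = 0.1677
  σ(Item 2,Item 4) = 0.436 × 0.705 × 1.106 = 0.3400
  σ(Item 3,Item 4) = 0.258 × 1.048 × 1.106 = 0.2990
σ²_T = Σσ²ᵢ + 2·Σσ_ij = 4.9589 + 2 × 3.0969 = 11.1527
α = (4/3)·(1 − 4.9589/11.1527) = 0.740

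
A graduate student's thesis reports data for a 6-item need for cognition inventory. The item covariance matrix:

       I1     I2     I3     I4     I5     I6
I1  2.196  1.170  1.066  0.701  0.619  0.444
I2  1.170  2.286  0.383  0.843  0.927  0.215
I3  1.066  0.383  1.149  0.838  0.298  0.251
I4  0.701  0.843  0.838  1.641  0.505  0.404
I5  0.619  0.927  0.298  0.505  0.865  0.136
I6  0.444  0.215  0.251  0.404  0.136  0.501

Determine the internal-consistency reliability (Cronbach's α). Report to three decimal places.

Cronbach's α = 0.805

ΣVar(i) = 2.196 + 2.286 + 1.149 + 1.641 + 0.865 + 0.501 = 8.638
Σ_{i<j} σ_ij = 8.800
total variance = 8.638 + 2 × 8.800 = 26.238
α = (k/(k−1))·(1 − ΣVar(i)/total variance) = (6/5)·(1 − 8.638/26.238) = 0.805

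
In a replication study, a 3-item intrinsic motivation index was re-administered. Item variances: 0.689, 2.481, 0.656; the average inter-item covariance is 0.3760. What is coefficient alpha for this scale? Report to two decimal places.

sum of item variances = 0.689 + 2.481 + 0.656 = 3.826
Sum of the 3 distinct covariances = 3 × 0.3760 = 1.1280
total variance = sum of item variances + 2·Σcov = 3.826 + 2 × 1.1280 = 6.0820
α = (3/2)·(1 − 3.826/6.0820) = 0.56

coefficient alpha = 0.56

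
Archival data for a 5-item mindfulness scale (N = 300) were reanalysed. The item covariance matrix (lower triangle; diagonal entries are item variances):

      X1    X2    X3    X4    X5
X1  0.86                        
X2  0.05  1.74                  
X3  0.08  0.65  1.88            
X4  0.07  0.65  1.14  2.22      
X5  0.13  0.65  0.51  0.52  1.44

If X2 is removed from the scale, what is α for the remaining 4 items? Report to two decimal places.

Remaining items: X1, X3, X4, X5 (k = 4).
Σσᵢ² = 0.86 + 1.88 + 2.22 + 1.44 = 6.40
σ²_T = 6.40 + 2 × 2.45 = 11.30
α (item deleted) = (4/3)·(1 − 6.40/11.30) = 0.58

α = 0.58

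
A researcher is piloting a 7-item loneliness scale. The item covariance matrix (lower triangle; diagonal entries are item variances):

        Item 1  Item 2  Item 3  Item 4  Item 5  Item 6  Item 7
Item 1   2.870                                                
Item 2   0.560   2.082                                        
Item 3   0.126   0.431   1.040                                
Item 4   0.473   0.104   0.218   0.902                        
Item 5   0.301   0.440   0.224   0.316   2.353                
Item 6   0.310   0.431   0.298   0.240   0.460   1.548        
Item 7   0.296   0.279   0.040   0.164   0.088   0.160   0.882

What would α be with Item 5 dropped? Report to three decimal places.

α = 0.564

Remaining items: Item 1, Item 2, Item 3, Item 4, Item 6, Item 7 (k = 6).
Σσᵢ² = 2.870 + 2.082 + 1.040 + 0.902 + 1.548 + 0.882 = 9.324
σ²_total = 9.324 + 2 × 4.130 = 17.584
α (item deleted) = (6/5)·(1 − 9.324/17.584) = 0.564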